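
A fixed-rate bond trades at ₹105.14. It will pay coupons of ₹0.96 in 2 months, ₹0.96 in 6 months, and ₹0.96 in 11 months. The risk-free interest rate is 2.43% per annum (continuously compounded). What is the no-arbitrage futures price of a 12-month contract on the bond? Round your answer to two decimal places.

PV(coupons) I = 0.96·e^(−0.0243·2/12) + 0.96·e^(−0.0243·6/12) + 0.96·e^(−0.0243·11/12)
I = 0.9561 + 0.9484 + 0.9389 = 2.8434
F = (S − I)·e^(rT) = (105.14 − 2.8434) · e^(0.0243·12/12)
= 102.2966 · e^0.024300 = 102.2966 × 1.024598 = ₹104.81

₹104.81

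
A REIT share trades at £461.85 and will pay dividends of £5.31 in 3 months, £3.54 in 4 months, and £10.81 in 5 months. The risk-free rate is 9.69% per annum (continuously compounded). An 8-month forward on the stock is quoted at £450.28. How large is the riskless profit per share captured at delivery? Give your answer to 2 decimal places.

PV(dividends) I = 5.31·e^(−0.0969·3/12) + 3.54·e^(−0.0969·4/12) + 10.81·e^(−0.0969·5/12) = 18.9926
Fair forward F* = (S − I)·e^(rT) = (461.85 − 18.9926)·e^0.064600 = 442.8574 × 1.066732 = 472.4102
Market £450.28 < fair 472.4102: forward underpriced → reverse cash-and-carry (short the stock, invest proceeds at r, pay the dividends, go long the forward).
Profit at T = |F_mkt − F*| = |450.28 − 472.4102| = £22.13 per share

£22.13 per share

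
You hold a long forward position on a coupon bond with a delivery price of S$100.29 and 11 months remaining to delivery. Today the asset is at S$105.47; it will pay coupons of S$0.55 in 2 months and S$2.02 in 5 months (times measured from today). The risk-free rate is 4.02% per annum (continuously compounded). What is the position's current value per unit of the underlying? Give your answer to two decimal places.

S$6.28

PV(remaining coupons) I = 0.55·e^(−0.0402·2/12) + 2.02·e^(−0.0402·5/12) = 2.5328
Current forward F = (S − I)·e^(rT) = (105.47 − 2.5328)·e^(0.0402·11/12) = 102.9372 × 1.037537 = 106.8012
Value (long) = (F − K)·e^(−rT) = (106.8012 − 100.29) × 0.963821 = 6.2756
Value = S$6.28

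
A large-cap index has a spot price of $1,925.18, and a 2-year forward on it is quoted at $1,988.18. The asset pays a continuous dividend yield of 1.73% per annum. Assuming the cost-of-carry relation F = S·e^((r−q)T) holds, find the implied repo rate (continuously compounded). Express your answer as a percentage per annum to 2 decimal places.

From F = S·e^((r−q)T): (r − q) = ln(F/S)/T
ln(1988.18/1925.18) = ln(1.032724) = 0.032200
(r − q) = 0.032200 / (2) = 0.016100
r = ln(F/S)/T + q = 0.016100 + 0.0173 = 0.033400
r = 3.34%

3.34%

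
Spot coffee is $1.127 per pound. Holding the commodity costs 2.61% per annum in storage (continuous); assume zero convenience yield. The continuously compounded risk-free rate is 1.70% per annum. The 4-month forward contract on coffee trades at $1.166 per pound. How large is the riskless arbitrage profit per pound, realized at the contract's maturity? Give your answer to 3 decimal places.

Fair forward: F* = S·e^(carry·T), with carry = (r + u) = 0.0170 + 0.0261 = 0.0431
F* = 1.127 · e^(0.0431 × 4/12) = 1.127 · e^0.014367 = 1.127 × 1.014471 = $1.1433
Market $1.166 > fair $1.1433: forward overpriced → cash-and-carry (buy spot, short the forward).
At maturity, profit = |F_mkt − F*| = |1.166 − 1.1433| = $0.023 per pound

$0.023 per pound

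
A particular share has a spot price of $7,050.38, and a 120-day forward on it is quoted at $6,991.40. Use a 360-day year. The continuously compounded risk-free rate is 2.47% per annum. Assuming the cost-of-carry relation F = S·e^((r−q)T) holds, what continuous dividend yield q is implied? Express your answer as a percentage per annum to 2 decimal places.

From F = S·e^((r−q)T): (r − q) = ln(F/S)/T
ln(6991.40/7050.38) = ln(0.991634) = -0.008401
(r − q) = -0.008401 / (120/360) = -0.025203
q = r − ln(F/S)/T = 0.0247 + 0.025203 = 0.049903
q = 4.99%

4.99%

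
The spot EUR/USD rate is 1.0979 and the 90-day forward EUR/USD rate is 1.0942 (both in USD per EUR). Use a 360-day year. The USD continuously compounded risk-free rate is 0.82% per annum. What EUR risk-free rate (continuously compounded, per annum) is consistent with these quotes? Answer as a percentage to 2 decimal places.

2.17%

F = S·e^((r_USD − r_EUR)T) ⇒ r_EUR = r_USD − ln(F/S)/T
ln(1.0942/1.0979) = -0.003376; /(90/360) = -0.013504
r_EUR = 0.0082 + 0.013504 = 0.021704
r_EUR = 2.17%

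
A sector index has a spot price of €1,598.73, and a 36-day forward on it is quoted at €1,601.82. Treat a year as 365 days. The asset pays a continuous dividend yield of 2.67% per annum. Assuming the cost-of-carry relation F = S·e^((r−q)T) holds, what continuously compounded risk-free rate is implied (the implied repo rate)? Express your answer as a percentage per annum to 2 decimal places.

From F = S·e^((r−q)T): (r − q) = ln(F/S)/T
ln(1601.82/1598.73) = ln(1.001933) = 0.001931
(r − q) = 0.001931 / (36/365) = 0.019578
r = ln(F/S)/T + q = 0.019578 + 0.0267 = 0.046278
r = 4.63%

4.63%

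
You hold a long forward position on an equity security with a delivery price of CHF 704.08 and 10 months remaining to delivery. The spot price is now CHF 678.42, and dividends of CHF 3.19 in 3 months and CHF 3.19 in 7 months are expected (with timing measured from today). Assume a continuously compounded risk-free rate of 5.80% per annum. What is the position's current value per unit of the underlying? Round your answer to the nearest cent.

CHF 1.33

PV(remaining dividends) I = 3.19·e^(−0.0580·3/12) + 3.19·e^(−0.0580·7/12) = 6.2280
Current forward F = (S − I)·e^(rT) = (678.42 − 6.2280)·e^(0.0580·10/12) = 672.1920 × 1.049520 = 705.4789
Value (long) = (F − K)·e^(−rT) = (705.4789 − 704.08) × 0.952816 = 1.3329
Value = CHF 1.33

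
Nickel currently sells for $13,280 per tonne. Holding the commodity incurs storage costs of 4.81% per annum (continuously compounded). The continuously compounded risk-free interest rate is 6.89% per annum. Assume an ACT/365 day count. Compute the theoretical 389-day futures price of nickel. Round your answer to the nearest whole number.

Net carry = r + u − y = 0.0689 + 0.0481 − 0.0000 = 0.1170
F = S·e^((r+u−y)T) = 13280 · e^(0.1170 × 389/365) = 13280 · e^0.124693
= 13280 × 1.132801 = $15,044 per tonne

$15,044 per tonne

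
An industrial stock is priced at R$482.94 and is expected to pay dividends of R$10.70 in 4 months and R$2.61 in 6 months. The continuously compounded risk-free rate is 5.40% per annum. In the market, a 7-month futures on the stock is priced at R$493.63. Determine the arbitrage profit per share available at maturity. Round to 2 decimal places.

PV(dividends) I = 10.70·e^(−0.0540·4/12) + 2.61·e^(−0.0540·6/12) = 13.0496
Fair futures F* = (S − I)·e^(rT) = (482.94 − 13.0496)·e^0.031500 = 469.8904 × 1.032001 = 484.9274
Market R$493.63 > fair 484.9274: forward overpriced → cash-and-carry (borrow at r, buy the stock and collect the dividends, short the forward).
Profit at T = |F_mkt − F*| = |493.63 − 484.9274| = R$8.70 per share

R$8.70 per share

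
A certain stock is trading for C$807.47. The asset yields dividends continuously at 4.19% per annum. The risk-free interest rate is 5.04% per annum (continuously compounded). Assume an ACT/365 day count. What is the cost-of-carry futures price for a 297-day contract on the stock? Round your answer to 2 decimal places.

F = S·e^((r − q)T) = 807.47 · e^((0.0504 − 0.0419) × 297/365)
= 807.47 · e^0.006916 = 807.47 × 1.006940
F = C$813.07

C$813.07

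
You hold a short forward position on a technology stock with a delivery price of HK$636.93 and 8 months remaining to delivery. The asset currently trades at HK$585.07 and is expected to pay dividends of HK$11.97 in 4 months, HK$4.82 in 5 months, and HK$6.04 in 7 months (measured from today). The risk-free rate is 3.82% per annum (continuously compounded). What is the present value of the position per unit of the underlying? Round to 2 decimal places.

HK$58.31

PV(remaining dividends) I = 11.97·e^(−0.0382·4/12) + 4.82·e^(−0.0382·5/12) + 6.04·e^(−0.0382·7/12) = 22.4693
Current forward F = (S − I)·e^(rT) = (585.07 − 22.4693)·e^(0.0382·8/12) = 562.6007 × 1.025794 = 577.1124
Value (long) = (F − K)·e^(−rT) = (577.1124 − 636.93) × 0.974855 = -58.3135
Short position value = −(long value) = HK$58.31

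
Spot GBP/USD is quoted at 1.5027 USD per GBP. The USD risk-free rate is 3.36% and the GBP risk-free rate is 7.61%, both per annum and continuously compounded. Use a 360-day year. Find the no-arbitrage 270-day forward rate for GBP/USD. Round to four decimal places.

1.4556

F = S·e^((r_USD − r_GBP)T) = 1.5027 · e^((0.0336 − 0.0761) × 270/360)
= 1.5027 · e^-0.031875 = 1.5027 × 0.968628
F = 1.4556 USD per GBP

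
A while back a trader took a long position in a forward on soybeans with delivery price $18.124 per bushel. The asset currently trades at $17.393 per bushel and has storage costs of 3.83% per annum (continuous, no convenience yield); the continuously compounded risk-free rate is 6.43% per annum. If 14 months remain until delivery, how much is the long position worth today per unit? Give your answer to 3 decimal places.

Current fair forward for the remaining 14 months: F = S·e^((r + u)·T), (r + u) = 0.0643 + 0.0383 = 0.1026
F = 17.393 · e^(0.1026 × 14/12) = 17.393 × 1.127159 = 19.6047
Value of long forward = (F − K)·e^(−rT) = (19.6047 − 18.124) · e^(−0.0643·14/12)
= 1.4807 × 0.927728 = 1.374

$1.374 per bushel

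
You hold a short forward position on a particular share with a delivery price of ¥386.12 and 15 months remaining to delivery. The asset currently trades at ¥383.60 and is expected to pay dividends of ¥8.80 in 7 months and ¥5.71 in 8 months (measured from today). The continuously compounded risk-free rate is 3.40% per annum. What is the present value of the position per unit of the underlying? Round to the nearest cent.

¥0.66

PV(remaining dividends) I = 8.80·e^(−0.0340·7/12) + 5.71·e^(−0.0340·8/12) = 14.2092
Current forward F = (S − I)·e^(rT) = (383.60 − 14.2092)·e^(0.0340·15/12) = 369.3908 × 1.043416 = 385.4283
Value (long) = (F − K)·e^(−rT) = (385.4283 − 386.12) × 0.958390 = -0.6629
Short position value = −(long value) = ¥0.66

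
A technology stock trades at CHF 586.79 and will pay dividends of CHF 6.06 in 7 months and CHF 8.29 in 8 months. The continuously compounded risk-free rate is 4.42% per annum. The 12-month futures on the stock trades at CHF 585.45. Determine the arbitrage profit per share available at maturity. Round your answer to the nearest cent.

CHF 13.27 per share

PV(dividends) I = 6.06·e^(−0.0442·7/12) + 8.29·e^(−0.0442·8/12) = 13.9550
Fair futures F* = (S − I)·e^(rT) = (586.79 − 13.9550)·e^0.044200 = 572.8350 × 1.045191 = 598.7220
Market CHF 585.45 < fair 598.7220: forward underpriced → reverse cash-and-carry (short the stock, invest proceeds at r, pay the dividends, go long the forward).
Profit at T = |F_mkt − F*| = |585.45 − 598.7220| = CHF 13.27 per share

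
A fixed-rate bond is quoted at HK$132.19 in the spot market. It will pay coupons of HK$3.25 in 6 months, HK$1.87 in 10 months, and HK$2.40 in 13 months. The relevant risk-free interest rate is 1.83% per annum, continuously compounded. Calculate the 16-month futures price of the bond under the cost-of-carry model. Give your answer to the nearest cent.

HK$127.86

PV(coupons) I = 3.25·e^(−0.0183·6/12) + 1.87·e^(−0.0183·10/12) + 2.40·e^(−0.0183·13/12)
I = 3.2204 + 1.8417 + 2.3529 = 7.4150
F = (S − I)·e^(rT) = (132.19 − 7.4150) · e^(0.0183·16/12)
= 124.7750 · e^0.024400 = 124.7750 × 1.024700 = HK$127.86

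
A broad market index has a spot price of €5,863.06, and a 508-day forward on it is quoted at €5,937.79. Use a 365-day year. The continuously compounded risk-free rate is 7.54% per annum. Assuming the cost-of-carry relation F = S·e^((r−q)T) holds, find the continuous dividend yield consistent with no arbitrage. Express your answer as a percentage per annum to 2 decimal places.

6.63%

From F = S·e^((r−q)T): (r − q) = ln(F/S)/T
ln(5937.79/5863.06) = ln(1.012746) = 0.012665
(r − q) = 0.012665 / (508/365) = 0.009100
q = r − ln(F/S)/T = 0.0754 − 0.009100 = 0.066300
q = 6.63%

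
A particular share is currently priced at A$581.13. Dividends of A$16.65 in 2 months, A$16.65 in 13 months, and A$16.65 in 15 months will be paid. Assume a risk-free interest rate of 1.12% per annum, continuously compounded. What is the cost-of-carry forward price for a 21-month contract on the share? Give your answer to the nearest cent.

A$542.17

PV(dividends) I = 16.65·e^(−0.0112·2/12) + 16.65·e^(−0.0112·13/12) + 16.65·e^(−0.0112·15/12)
I = 16.6189 + 16.4492 + 16.4185 = 49.4866
F = (S − I)·e^(rT) = (581.13 − 49.4866) · e^(0.0112·21/12)
= 531.6434 · e^0.019600 = 531.6434 × 1.019793 = A$542.17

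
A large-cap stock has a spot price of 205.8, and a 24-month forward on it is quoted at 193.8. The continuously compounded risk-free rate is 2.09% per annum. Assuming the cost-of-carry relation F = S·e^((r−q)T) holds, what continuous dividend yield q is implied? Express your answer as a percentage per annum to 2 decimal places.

From F = S·e^((r−q)T): (r − q) = ln(F/S)/T
ln(193.8/205.8) = ln(0.941691) = -0.060078
(r − q) = -0.060078 / (24/12) = -0.030039
q = r − ln(F/S)/T = 0.0209 + 0.030039 = 0.050939
q = 5.09%

5.09%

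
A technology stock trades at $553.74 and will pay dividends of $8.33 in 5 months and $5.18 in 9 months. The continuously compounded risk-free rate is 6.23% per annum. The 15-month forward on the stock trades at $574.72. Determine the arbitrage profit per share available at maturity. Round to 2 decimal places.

PV(dividends) I = 8.33·e^(−0.0623·5/12) + 5.18·e^(−0.0623·9/12) = 13.0601
Fair forward F* = (S − I)·e^(rT) = (553.74 − 13.0601)·e^0.077875 = 540.6799 × 1.080988 = 584.4685
Market $574.72 < fair 584.4685: forward underpriced → reverse cash-and-carry (short the stock, invest proceeds at r, pay the dividends, go long the forward).
Profit at T = |F_mkt − F*| = |574.72 − 584.4685| = $9.75 per share

$9.75 per share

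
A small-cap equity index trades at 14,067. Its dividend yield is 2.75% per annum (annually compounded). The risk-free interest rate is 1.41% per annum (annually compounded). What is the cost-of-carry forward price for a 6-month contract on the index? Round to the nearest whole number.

F = S · (1+r)^T / (1+q)^T
= 14067 × 1.007025 / 1.013657 = 14067 × 0.993457
F = 13,975

13,975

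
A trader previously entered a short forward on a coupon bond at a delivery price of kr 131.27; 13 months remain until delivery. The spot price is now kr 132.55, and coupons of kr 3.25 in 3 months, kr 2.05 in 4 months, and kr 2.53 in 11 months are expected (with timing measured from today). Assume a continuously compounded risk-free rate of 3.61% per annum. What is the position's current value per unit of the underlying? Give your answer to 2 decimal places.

PV(remaining coupons) I = 3.25·e^(−0.0361·3/12) + 2.05·e^(−0.0361·4/12) + 2.53·e^(−0.0361·11/12) = 7.6939
Current forward F = (S − I)·e^(rT) = (132.55 − 7.6939)·e^(0.0361·13/12) = 124.8561 × 1.039883 = 129.8357
Value (long) = (F − K)·e^(−rT) = (129.8357 − 131.27) × 0.961647 = -1.3793
Short position value = −(long value) = kr 1.38

kr 1.38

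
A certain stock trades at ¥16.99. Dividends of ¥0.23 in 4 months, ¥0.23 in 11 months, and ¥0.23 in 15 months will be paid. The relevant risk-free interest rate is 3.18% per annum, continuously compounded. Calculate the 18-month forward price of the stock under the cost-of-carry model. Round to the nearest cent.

PV(dividends) I = 0.23·e^(−0.0318·4/12) + 0.23·e^(−0.0318·11/12) + 0.23·e^(−0.0318·15/12)
I = 0.2276 + 0.2234 + 0.2210 = 0.6720
F = (S − I)·e^(rT) = (16.99 − 0.6720) · e^(0.0318·18/12)
= 16.3180 · e^0.047700 = 16.3180 × 1.048856 = ¥17.12

¥17.12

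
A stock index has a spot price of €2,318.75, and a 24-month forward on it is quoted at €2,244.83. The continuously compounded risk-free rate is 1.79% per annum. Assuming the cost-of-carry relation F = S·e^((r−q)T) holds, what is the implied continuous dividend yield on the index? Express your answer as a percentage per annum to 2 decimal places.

From F = S·e^((r−q)T): (r − q) = ln(F/S)/T
ln(2244.83/2318.75) = ln(0.968121) = -0.032398
(r − q) = -0.032398 / (24/12) = -0.016199
q = r − ln(F/S)/T = 0.0179 + 0.016199 = 0.034099
q = 3.41%

3.41%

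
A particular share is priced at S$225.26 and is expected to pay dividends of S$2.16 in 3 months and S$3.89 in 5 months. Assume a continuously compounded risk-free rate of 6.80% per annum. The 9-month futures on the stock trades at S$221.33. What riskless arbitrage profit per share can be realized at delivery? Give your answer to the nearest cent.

PV(dividends) I = 2.16·e^(−0.0680·3/12) + 3.89·e^(−0.0680·5/12) = 5.9049
Fair futures F* = (S − I)·e^(rT) = (225.26 − 5.9049)·e^0.051000 = 219.3551 × 1.052323 = 230.8324
Market S$221.33 < fair 230.8324: forward underpriced → reverse cash-and-carry (short the stock, invest proceeds at r, pay the dividends, go long the forward).
Profit at T = |F_mkt − F*| = |221.33 − 230.8324| = S$9.50 per share

S$9.50 per share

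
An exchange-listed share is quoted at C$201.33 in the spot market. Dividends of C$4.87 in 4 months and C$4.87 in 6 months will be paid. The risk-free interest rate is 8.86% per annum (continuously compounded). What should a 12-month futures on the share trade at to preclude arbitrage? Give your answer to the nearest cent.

C$209.73

PV(dividends) I = 4.87·e^(−0.0886·4/12) + 4.87·e^(−0.0886·6/12)
I = 4.7283 + 4.6590 = 9.3873
F = (S − I)·e^(rT) = (201.33 − 9.3873) · e^(0.0886·12/12)
= 191.9427 · e^0.088600 = 191.9427 × 1.092644 = C$209.73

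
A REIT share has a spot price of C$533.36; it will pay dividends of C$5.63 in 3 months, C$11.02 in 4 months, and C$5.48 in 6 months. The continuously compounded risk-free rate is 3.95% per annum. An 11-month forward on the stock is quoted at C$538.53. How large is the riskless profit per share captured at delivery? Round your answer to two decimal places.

PV(dividends) I = 5.63·e^(−0.0395·3/12) + 11.02·e^(−0.0395·4/12) + 5.48·e^(−0.0395·6/12) = 21.8234
Fair forward F* = (S − I)·e^(rT) = (533.36 − 21.8234)·e^0.036208 = 511.5366 × 1.036871 = 530.3975
Market C$538.53 > fair 530.3975: forward overpriced → cash-and-carry (borrow at r, buy the stock and collect the dividends, short the forward).
Profit at T = |F_mkt − F*| = |538.53 − 530.3975| = C$8.13 per share

C$8.13 per share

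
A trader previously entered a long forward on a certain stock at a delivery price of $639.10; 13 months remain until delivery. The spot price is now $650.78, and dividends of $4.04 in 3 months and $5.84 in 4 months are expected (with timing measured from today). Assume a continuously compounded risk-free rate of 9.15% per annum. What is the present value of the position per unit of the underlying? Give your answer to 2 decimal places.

PV(remaining dividends) I = 4.04·e^(−0.0915·3/12) + 5.84·e^(−0.0915·4/12) = 9.6132
Current forward F = (S − I)·e^(rT) = (650.78 − 9.6132)·e^(0.0915·13/12) = 641.1668 × 1.104204 = 707.9789
Value (long) = (F − K)·e^(−rT) = (707.9789 − 639.10) × 0.905629 = 62.3787
Value = $62.38

$62.38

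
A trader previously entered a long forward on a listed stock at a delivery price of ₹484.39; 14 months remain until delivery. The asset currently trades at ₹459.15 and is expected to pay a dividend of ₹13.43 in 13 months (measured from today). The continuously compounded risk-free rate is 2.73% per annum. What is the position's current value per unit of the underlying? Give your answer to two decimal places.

-₹23.09

PV(remaining dividends) I = 13.43·e^(−0.0273·13/12) = 13.0386
Current forward F = (S − I)·e^(rT) = (459.15 − 13.0386)·e^(0.0273·14/12) = 446.1114 × 1.032363 = 460.5489
Value (long) = (F − K)·e^(−rT) = (460.5489 − 484.39) × 0.968652 = -23.0937
Value = -₹23.09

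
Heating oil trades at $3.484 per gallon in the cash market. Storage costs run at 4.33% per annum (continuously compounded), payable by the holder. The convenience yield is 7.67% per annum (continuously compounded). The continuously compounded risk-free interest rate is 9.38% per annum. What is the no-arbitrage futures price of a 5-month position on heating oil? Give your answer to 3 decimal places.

$3.573 per gallon

Net carry = r + u − y = 0.0938 + 0.0433 − 0.0767 = 0.0604
F = S·e^((r+u−y)T) = 3.484 · e^(0.0604 × 5/12) = 3.484 · e^0.025167
= 3.484 × 1.025486 = $3.573 per gallon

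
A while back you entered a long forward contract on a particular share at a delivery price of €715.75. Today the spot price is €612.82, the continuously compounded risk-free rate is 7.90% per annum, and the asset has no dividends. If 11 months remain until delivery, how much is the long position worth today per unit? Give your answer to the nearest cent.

-€52.93

Current fair forward for the remaining 11 months: F = S·e^(r·T), r = 0.0790
F = 612.82 · e^(0.0790 × 11/12) = 612.82 × 1.075103 = 658.8446
Value of long forward = (F − K)·e^(−rT) = (658.8446 − 715.75) · e^(−0.0790·11/12)
= -56.9054 × 0.930143 = -52.93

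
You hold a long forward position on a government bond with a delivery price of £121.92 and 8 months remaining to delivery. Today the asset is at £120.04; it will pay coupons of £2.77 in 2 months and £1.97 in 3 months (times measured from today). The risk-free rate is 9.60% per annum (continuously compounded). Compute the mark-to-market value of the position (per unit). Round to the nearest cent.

£1.03

PV(remaining coupons) I = 2.77·e^(−0.0960·2/12) + 1.97·e^(−0.0960·3/12) = 4.6493
Current forward F = (S − I)·e^(rT) = (120.04 − 4.6493)·e^(0.0960·8/12) = 115.3907 × 1.066092 = 123.0171
Value (long) = (F − K)·e^(−rT) = (123.0171 − 121.92) × 0.938005 = 1.0291
Value = £1.03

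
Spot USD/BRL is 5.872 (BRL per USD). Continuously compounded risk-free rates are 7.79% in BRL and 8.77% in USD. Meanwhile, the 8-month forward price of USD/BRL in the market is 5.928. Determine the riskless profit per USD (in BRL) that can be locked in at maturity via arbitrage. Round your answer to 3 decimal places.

Fair forward: F* = S·e^(carry·T), with carry = (r_BRL − r_USD) = 0.0779 − 0.0877 = -0.0098
F* = 5.872 · e^(-0.0098 × 8/12) = 5.872 · e^-0.006533 = 5.872 × 0.993488 = 5.8338
Market 5.928 > fair 5.8338: forward overpriced → cash-and-carry (buy spot, short the forward).
At maturity, profit = |F_mkt − F*| = |5.928 − 5.8338| = 0.094 per USD (in BRL)

0.094 per USD (in BRL)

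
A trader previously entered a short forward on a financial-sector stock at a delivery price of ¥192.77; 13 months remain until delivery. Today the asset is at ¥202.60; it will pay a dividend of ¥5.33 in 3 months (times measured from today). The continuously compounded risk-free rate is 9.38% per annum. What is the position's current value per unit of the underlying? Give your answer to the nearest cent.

-¥23.25

PV(remaining dividends) I = 5.33·e^(−0.0938·3/12) = 5.2065
Current forward F = (S − I)·e^(rT) = (202.60 − 5.2065)·e^(0.0938·13/12) = 197.3935 × 1.106959 = 218.5065
Value (long) = (F − K)·e^(−rT) = (218.5065 − 192.77) × 0.903376 = 23.2497
Short position value = −(long value) = -¥23.25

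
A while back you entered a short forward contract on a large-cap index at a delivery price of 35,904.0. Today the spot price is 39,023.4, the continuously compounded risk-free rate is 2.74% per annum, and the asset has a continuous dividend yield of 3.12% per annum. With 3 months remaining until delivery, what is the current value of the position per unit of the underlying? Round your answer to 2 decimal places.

Current fair forward for the remaining 3 months: F = S·e^((r − q)·T), (r − q) = 0.0274 − 0.0312 = -0.0038
F = 39023.4 · e^(-0.0038 × 3/12) = 39023.4 × 0.99905045 = 38986.3453
Value of long forward = (F − K)·e^(−rT) = (38986.3453 − 35904.0) · e^(−0.0274·3/12)
= 3082.3453 × 0.99317341 = 3061.30
Short position value = −(long value) = -3061.30

-3061.30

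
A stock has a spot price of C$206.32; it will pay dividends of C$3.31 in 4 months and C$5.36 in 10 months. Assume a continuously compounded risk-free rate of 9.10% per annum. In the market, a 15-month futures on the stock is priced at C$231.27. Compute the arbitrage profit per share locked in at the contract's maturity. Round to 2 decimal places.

C$9.26 per share

PV(dividends) I = 3.31·e^(−0.0910·4/12) + 5.36·e^(−0.0910·10/12) = 8.1797
Fair futures F* = (S − I)·e^(rT) = (206.32 − 8.1797)·e^0.113750 = 198.1403 × 1.120472 = 222.0107
Market C$231.27 > fair 222.0107: forward overpriced → cash-and-carry (borrow at r, buy the stock and collect the dividends, short the forward).
Profit at T = |F_mkt − F*| = |231.27 − 222.0107| = C$9.26 per share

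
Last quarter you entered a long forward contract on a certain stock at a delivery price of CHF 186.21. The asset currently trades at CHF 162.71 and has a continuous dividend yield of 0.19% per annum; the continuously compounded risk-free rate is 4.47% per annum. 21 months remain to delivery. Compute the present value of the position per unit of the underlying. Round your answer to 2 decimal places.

Current fair forward for the remaining 21 months: F = S·e^((r − q)·T), (r − q) = 0.0447 − 0.0019 = 0.0428
F = 162.71 · e^(0.0428 × 21/12) = 162.71 × 1.077776 = 175.3649
Value of long forward = (F − K)·e^(−rT) = (175.3649 − 186.21) · e^(−0.0447·21/12)
= -10.8451 × 0.924756 = -10.03

-CHF 10.03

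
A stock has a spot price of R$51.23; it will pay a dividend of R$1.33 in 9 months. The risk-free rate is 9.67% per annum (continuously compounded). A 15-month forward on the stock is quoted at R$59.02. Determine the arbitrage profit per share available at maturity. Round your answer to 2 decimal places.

PV(dividends) I = 1.33·e^(−0.0967·9/12) = 1.2370
Fair forward F* = (S − I)·e^(rT) = (51.23 − 1.2370)·e^0.120875 = 49.9930 × 1.128484 = 56.4163
Market R$59.02 > fair 56.4163: forward overpriced → cash-and-carry (borrow at r, buy the stock and collect the dividends, short the forward).
Profit at T = |F_mkt − F*| = |59.02 − 56.4163| = R$2.60 per share

R$2.60 per share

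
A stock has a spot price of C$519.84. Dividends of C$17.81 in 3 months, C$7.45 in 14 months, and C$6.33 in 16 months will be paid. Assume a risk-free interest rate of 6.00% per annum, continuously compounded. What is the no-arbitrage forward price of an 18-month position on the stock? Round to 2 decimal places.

PV(dividends) I = 17.81·e^(−0.0600·3/12) + 7.45·e^(−0.0600·14/12) + 6.33·e^(−0.0600·16/12)
I = 17.5448 + 6.9463 + 5.8433 = 30.3344
F = (S − I)·e^(rT) = (519.84 − 30.3344) · e^(0.0600·18/12)
= 489.5056 · e^0.090000 = 489.5056 × 1.094174 = C$535.60

C$535.60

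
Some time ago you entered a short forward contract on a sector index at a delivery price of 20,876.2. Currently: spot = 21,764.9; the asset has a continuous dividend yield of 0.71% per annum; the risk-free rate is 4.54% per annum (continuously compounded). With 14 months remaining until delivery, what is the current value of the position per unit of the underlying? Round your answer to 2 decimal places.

Current fair forward for the remaining 14 months: F = S·e^((r − q)·T), (r − q) = 0.0454 − 0.0071 = 0.0383
F = 21764.9 · e^(0.0383 × 14/12) = 21764.9 × 1.04569667 = 22759.4835
Value of long forward = (F − K)·e^(−rT) = (22759.4835 − 20876.2) · e^(−0.0454·14/12)
= 1883.2835 × 0.94841163 = 1786.13
Short position value = −(long value) = -1786.13

-1786.13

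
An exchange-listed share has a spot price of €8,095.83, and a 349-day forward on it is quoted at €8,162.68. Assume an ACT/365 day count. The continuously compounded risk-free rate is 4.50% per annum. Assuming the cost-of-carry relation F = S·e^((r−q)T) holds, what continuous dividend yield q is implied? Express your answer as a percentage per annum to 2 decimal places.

3.64%

From F = S·e^((r−q)T): (r − q) = ln(F/S)/T
ln(8162.68/8095.83) = ln(1.008257) = 0.008223
(r − q) = 0.008223 / (349/365) = 0.008600
q = r − ln(F/S)/T = 0.0450 − 0.008600 = 0.036400
q = 3.64%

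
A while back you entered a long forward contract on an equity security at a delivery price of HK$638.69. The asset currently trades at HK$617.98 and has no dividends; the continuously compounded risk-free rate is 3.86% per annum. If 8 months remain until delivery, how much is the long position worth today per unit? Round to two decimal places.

Current fair forward for the remaining 8 months: F = S·e^(r·T), r = 0.0386
F = 617.98 · e^(0.0386 × 8/12) = 617.98 × 1.026067 = 634.0889
Value of long forward = (F − K)·e^(−rT) = (634.0889 − 638.69) · e^(−0.0386·8/12)
= -4.6011 × 0.974595 = -4.48

-HK$4.48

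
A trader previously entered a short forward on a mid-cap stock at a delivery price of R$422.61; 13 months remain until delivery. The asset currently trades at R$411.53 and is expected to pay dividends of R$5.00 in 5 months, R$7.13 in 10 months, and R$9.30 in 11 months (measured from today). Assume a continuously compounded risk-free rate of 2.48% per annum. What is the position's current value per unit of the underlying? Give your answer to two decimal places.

PV(remaining dividends) I = 5.00·e^(−0.0248·5/12) + 7.13·e^(−0.0248·10/12) + 9.30·e^(−0.0248·11/12) = 21.0237
Current forward F = (S − I)·e^(rT) = (411.53 − 21.0237)·e^(0.0248·13/12) = 390.5063 × 1.027231 = 401.1402
Value (long) = (F − K)·e^(−rT) = (401.1402 − 422.61) × 0.973491 = -20.9007
Short position value = −(long value) = R$20.90

R$20.90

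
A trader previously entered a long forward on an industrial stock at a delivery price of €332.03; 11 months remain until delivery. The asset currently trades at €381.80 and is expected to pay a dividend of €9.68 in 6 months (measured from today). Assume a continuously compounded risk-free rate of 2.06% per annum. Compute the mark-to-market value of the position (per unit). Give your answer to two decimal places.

€46.40

PV(remaining dividends) I = 9.68·e^(−0.0206·6/12) = 9.5808
Current forward F = (S − I)·e^(rT) = (381.80 − 9.5808)·e^(0.0206·11/12) = 372.2192 × 1.019063 = 379.3148
Value (long) = (F − K)·e^(−rT) = (379.3148 − 332.03) × 0.981294 = 46.4003
Value = €46.40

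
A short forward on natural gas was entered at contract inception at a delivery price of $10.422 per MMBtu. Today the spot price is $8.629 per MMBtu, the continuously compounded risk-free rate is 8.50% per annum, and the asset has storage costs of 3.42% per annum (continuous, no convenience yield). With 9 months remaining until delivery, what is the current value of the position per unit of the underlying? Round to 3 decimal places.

$0.925 per MMBtu

Current fair forward for the remaining 9 months: F = S·e^((r + u)·T), (r + u) = 0.0850 + 0.0342 = 0.1192
F = 8.629 · e^(0.1192 × 9/12) = 8.629 × 1.093518 = 9.4360
Value of long forward = (F − K)·e^(−rT) = (9.4360 − 10.422) · e^(−0.0850·9/12)
= -0.9860 × 0.938240 = -0.925
Short position value = −(long value) = $0.925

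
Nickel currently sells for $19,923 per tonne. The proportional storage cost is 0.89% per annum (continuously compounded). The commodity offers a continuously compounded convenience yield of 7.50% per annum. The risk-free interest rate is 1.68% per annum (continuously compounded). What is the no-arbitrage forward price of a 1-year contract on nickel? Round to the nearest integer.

Net carry = r + u − y = 0.0168 + 0.0089 − 0.0750 = -0.0493
F = S·e^((r+u−y)T) = 19923 · e^(-0.0493 × 1) = 19923 · e^-0.049300
= 19923 × 0.951896 = $18,965 per tonne

$18,965 per tonne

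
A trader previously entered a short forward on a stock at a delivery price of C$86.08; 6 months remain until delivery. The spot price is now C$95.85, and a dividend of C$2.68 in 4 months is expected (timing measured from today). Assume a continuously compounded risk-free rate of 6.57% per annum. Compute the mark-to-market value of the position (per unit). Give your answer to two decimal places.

PV(remaining dividends) I = 2.68·e^(−0.0657·4/12) = 2.6219
Current forward F = (S − I)·e^(rT) = (95.85 − 2.6219)·e^(0.0657·6/12) = 93.2281 × 1.033396 = 96.3415
Value (long) = (F − K)·e^(−rT) = (96.3415 − 86.08) × 0.967684 = 9.9299
Short position value = −(long value) = -C$9.93

-C$9.93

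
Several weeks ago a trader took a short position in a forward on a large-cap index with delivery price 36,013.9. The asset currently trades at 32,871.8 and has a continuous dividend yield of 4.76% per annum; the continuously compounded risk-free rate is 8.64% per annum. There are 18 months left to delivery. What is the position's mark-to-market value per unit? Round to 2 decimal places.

1029.71

Current fair forward for the remaining 18 months: F = S·e^((r − q)·T), (r − q) = 0.0864 − 0.0476 = 0.0388
F = 32871.8 · e^(0.0388 × 18/12) = 32871.8 × 1.05992696 = 34841.7070
Value of long forward = (F − K)·e^(−rT) = (34841.7070 − 36013.9) · e^(−0.0864·18/12)
= -1172.1930 × 0.87844674 = -1029.71
Short position value = −(long value) = 1029.71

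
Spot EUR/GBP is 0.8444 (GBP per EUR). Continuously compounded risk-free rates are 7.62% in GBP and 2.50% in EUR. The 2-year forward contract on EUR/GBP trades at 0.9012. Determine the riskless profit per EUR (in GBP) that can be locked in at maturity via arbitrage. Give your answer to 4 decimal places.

Fair forward: F* = S·e^(carry·T), with carry = (r_GBP − r_EUR) = 0.0762 − 0.0250 = 0.0512
F* = 0.8444 · e^(0.0512 × 2) = 0.8444 · e^0.102400 = 0.8444 × 1.107827 = 0.9354
Market 0.9012 < fair 0.9354: forward underpriced → reverse cash-and-carry (short spot, go long the forward).
At maturity, profit = |F_mkt − F*| = |0.9012 − 0.9354| = 0.0342 per EUR (in GBP)

0.0342 per EUR (in GBP)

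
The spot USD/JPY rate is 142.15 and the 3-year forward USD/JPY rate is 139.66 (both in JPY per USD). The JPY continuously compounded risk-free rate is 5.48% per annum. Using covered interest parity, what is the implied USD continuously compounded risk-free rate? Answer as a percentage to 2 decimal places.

6.07%

F = S·e^((r_JPY − r_USD)T) ⇒ r_USD = r_JPY − ln(F/S)/T
ln(139.66/142.15) = -0.017672; /(3) = -0.005891
r_USD = 0.0548 + 0.005891 = 0.060691
r_USD = 6.07%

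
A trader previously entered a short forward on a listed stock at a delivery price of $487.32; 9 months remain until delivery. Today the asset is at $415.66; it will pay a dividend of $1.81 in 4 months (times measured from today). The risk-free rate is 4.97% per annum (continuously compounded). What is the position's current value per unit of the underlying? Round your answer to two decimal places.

$55.61

PV(remaining dividends) I = 1.81·e^(−0.0497·4/12) = 1.7803
Current forward F = (S − I)·e^(rT) = (415.66 − 1.7803)·e^(0.0497·9/12) = 413.8797 × 1.037978 = 429.5980
Value (long) = (F − K)·e^(−rT) = (429.5980 − 487.32) × 0.963411 = -55.6100
Short position value = −(long value) = $55.61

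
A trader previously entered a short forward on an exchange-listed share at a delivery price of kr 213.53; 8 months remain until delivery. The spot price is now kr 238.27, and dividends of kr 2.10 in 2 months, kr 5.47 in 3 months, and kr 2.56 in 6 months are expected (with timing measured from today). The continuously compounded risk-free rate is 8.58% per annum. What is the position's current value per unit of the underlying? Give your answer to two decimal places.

-kr 26.73

PV(remaining dividends) I = 2.10·e^(−0.0858·2/12) + 5.47·e^(−0.0858·3/12) + 2.56·e^(−0.0858·6/12) = 9.8766
Current forward F = (S − I)·e^(rT) = (238.27 − 9.8766)·e^(0.0858·8/12) = 228.3934 × 1.058868 = 241.8385
Value (long) = (F − K)·e^(−rT) = (241.8385 − 213.53) × 0.944405 = 26.7347
Short position value = −(long value) = -kr 26.73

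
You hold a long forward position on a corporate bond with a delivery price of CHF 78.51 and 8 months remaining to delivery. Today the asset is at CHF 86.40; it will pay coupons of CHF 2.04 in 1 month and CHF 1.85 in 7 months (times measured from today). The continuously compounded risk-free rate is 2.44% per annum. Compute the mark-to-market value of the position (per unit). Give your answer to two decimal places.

CHF 5.30

PV(remaining coupons) I = 2.04·e^(−0.0244·1/12) + 1.85·e^(−0.0244·7/12) = 3.8597
Current forward F = (S − I)·e^(rT) = (86.40 − 3.8597)·e^(0.0244·8/12) = 82.5403 × 1.016400 = 83.8940
Value (long) = (F − K)·e^(−rT) = (83.8940 − 78.51) × 0.983865 = 5.2971
Value = CHF 5.30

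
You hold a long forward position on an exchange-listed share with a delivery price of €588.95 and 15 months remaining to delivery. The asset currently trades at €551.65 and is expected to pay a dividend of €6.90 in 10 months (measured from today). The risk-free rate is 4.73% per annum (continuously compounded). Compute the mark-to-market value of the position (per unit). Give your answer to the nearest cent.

PV(remaining dividends) I = 6.90·e^(−0.0473·10/12) = 6.6333
Current forward F = (S − I)·e^(rT) = (551.65 − 6.6333)·e^(0.0473·15/12) = 545.0167 × 1.060908 = 578.2126
Value (long) = (F − K)·e^(−rT) = (578.2126 − 588.95) × 0.942589 = -10.1210
Value = -€10.12

-€10.12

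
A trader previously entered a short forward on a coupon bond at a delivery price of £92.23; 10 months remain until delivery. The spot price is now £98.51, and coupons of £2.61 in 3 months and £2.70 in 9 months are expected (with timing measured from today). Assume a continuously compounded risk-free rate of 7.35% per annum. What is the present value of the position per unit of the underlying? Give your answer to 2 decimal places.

-£6.64

PV(remaining coupons) I = 2.61·e^(−0.0735·3/12) + 2.70·e^(−0.0735·9/12) = 5.1177
Current forward F = (S − I)·e^(rT) = (98.51 − 5.1177)·e^(0.0735·10/12) = 93.3923 × 1.063165 = 99.2914
Value (long) = (F − K)·e^(−rT) = (99.2914 − 92.23) × 0.940588 = 6.6419
Short position value = −(long value) = -£6.64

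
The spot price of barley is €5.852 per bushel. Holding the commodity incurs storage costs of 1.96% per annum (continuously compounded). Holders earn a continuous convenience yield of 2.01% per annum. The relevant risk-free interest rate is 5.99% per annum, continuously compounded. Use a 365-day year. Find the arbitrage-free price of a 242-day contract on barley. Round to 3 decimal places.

Net carry = r + u − y = 0.0599 + 0.0196 − 0.0201 = 0.0594
F = S·e^((r+u−y)T) = 5.852 · e^(0.0594 × 242/365) = 5.852 · e^0.039383
= 5.852 × 1.040169 = €6.087 per bushel

€6.087 per bushel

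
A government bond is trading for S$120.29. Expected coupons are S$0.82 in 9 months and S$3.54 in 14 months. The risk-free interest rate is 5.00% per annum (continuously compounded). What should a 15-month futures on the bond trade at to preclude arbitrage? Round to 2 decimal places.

PV(coupons) I = 0.82·e^(−0.0500·9/12) + 3.54·e^(−0.0500·14/12)
I = 0.7898 + 3.3394 = 4.1292
F = (S − I)·e^(rT) = (120.29 − 4.1292) · e^(0.0500·15/12)
= 116.1608 · e^0.062500 = 116.1608 × 1.064494 = S$123.65

S$123.65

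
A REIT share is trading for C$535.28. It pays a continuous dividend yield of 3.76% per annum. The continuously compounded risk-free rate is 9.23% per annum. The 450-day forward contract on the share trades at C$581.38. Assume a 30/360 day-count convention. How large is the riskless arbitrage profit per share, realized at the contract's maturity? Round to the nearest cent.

Fair forward: F* = S·e^(carry·T), with carry = (r − q) = 0.0923 − 0.0376 = 0.0547
F* = 535.28 · e^(0.0547 × 450/360) = 535.28 · e^0.068375 = 535.28 × 1.070767 = C$573.1602
Market C$581.38 > fair C$573.1602: forward overpriced → cash-and-carry (buy spot, short the forward).
At maturity, profit = |F_mkt − F*| = |581.38 − 573.1602| = C$8.22 per share

C$8.22 per share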